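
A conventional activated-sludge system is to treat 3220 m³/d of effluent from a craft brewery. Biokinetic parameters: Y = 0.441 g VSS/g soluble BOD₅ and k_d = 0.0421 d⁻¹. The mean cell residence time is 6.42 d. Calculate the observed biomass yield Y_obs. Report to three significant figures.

Correct the yield for decay: Y_obs = Y/(1 + k_d θ_c) = 0.441 / (1 + 0.0421 × 6.42) = 0.441 / 1.270 = 0.3472.

Y_obs ≈ 0.347 g VSS/g soluble BOD₅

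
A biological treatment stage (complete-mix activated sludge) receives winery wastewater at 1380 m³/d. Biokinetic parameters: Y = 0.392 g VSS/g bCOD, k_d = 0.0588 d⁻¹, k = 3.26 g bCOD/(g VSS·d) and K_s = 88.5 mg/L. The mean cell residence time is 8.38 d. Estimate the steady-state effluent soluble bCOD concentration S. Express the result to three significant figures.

S ≈ 14.3 mg/L

From the Monod/SRT balance for a CMAS, S = K_s·(1+k_d θ_c)/[θ_c·(Y k − k_d) − 1] = 88.5 × (1 + 0.0588 × 8.38) / [8.38 × (0.392 × 3.26 − 0.0588) − 1] = 132.1 / 9.216 = 14.33 mg/L.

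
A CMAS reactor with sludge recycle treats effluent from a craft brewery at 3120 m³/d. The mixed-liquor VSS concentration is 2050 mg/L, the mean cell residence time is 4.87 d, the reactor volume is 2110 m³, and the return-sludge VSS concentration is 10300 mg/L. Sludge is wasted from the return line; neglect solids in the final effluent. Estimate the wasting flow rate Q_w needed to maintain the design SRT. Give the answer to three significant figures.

Q_w ≈ 86.2 m³/d

Q_w = (V·X)/(θ_c X_r) = 2110 × 2050 / (4.87 × 10300) = 86.23 m³/d.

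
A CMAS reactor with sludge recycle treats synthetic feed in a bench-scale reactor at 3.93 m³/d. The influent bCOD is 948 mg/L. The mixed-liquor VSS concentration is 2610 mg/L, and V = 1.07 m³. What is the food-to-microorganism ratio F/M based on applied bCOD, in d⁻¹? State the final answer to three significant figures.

F/M ≈ 1.33 d⁻¹

F/M = applied load / biomass = Q·S₀/(V·X) = 3.93 × 948 / (1.070 × 2610) = 1.334 d⁻¹.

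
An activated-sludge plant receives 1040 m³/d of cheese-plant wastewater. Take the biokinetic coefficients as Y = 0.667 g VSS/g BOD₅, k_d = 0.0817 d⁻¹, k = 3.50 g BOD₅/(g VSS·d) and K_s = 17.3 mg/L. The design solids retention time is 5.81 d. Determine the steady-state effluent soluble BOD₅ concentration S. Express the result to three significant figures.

Effluent substrate depends only on kinetics and SRT: S = K_s(1 + k_d θ_c) / [θ_c(Yk − k_d) − 1] = 17.3 × (1 + 0.0817 × 5.81) / [5.81 × (0.667 × 3.50 − 0.0817) − 1] = 25.51 / 12.09 = 2.110 mg/L.

S ≈ 2.11 mg/L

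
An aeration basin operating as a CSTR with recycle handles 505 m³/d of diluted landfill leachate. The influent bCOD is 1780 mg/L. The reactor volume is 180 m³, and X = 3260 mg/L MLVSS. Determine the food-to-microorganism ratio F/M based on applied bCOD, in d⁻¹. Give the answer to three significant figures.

F/M ≈ 1.53 d⁻¹

F/M = applied load / biomass = Q·S₀/(V·X) = 505 × 1780 / (180.0 × 3260) = 1.532 d⁻¹.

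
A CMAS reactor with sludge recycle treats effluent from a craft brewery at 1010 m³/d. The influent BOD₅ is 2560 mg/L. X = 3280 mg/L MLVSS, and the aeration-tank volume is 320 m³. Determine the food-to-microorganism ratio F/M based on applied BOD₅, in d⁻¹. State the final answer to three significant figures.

F/M = Q·S₀ / (V·X) = 1010 × 2560 / (320.0 × 3280) = 2.463 g BOD₅·(g VSS·d)⁻¹.

F/M ≈ 2.46 d⁻¹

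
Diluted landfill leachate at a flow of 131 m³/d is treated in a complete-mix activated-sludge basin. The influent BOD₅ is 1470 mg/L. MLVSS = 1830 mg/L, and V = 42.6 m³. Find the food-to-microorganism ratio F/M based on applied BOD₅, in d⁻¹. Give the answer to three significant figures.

F/M ≈ 2.47 d⁻¹

F/M = applied load / biomass = Q·S₀/(V·X) = 131 × 1470 / (42.60 × 1830) = 2.470 d⁻¹.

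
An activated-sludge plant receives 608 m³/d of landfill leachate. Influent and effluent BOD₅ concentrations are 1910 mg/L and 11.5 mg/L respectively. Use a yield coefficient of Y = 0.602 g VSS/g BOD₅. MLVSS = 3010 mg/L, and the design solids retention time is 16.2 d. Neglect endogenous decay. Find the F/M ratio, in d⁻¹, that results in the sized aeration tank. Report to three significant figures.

Biomass mass balance (decay neglected): V·X = Y·Q·(S₀ − S)·θ_c, so V = 0.602 × 608 × (1910 − 11.5) × 16.2 / 3010 = 3740 m³.
F/M = applied load / biomass = Q·S₀/(V·X) = 608 × 1910 / (3740 × 3010) = 0.1032 d⁻¹.

F/M ≈ 0.103 d⁻¹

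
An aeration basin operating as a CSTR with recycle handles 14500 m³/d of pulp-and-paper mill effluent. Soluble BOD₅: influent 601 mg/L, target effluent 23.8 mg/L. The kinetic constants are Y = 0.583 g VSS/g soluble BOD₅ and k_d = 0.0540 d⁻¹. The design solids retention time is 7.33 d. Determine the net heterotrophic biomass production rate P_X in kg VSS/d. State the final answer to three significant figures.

P_X ≈ 3500 kg VSS/d

The observed yield is Y_obs = Y/(1 + k_d·θ_c) = 0.583 / (1 + 0.0540 × 7.33) = 0.583 / 1.396 = 0.4177 g VSS per g soluble BOD₅ removed.
Mass of soluble BOD₅ removed per day: Q(S₀ − S) = 14500 × 577.2 g/m³ = 8369 kg/d.
P_X = Y_obs · Q(S₀ − S) = 0.4177 × 8369 = 3496 kg VSS/d.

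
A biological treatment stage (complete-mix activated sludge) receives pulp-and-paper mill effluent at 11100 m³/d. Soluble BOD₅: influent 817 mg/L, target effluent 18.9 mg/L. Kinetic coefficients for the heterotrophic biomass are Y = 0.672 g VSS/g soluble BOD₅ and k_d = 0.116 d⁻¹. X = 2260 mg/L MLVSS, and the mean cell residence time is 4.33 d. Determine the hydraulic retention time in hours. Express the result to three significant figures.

Steady-state biomass mass balance: V·X·(1 + k_d·θ_c) = Y·Q·(S₀ − S)·θ_c, so V = 0.672 × 11100 × (817 − 18.9) × 4.33 / [2260 × (1 + 0.116 × 4.33)] = 2.58×10^7 / 3395 = 7592 m³.
HRT = V/Q = 7592 m³ / 11100 m³·d⁻¹ = 0.6840 d × 24 = 16.42 h.

τ ≈ 16.4 h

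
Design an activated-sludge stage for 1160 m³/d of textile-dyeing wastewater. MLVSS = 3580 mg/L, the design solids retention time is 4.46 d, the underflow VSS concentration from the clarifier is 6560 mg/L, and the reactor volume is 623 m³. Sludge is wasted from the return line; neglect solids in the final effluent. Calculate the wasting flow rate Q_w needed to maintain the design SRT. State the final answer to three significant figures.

Q_w = (V·X)/(θ_c X_r) = 623.0 × 3580 / (4.46 × 6560) = 76.23 m³/d.

Q_w ≈ 76.2 m³/d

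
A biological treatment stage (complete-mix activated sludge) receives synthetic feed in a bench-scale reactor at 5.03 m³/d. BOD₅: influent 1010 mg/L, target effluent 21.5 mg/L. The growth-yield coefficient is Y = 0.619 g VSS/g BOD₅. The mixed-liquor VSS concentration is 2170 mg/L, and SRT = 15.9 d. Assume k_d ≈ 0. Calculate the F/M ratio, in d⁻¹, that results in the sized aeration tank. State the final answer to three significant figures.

F/M ≈ 0.104 d⁻¹

With k_d = 0 the design equation reduces to V = Y Q (S₀−S) θ_c / X = 0.619 × 5.03 × (1010 − 21.5) × 15.9 / 2170 = 22.55 m³.
F/M = applied load / biomass = Q·S₀/(V·X) = 5.03 × 1010 / (22.55 × 2170) = 0.1038 d⁻¹.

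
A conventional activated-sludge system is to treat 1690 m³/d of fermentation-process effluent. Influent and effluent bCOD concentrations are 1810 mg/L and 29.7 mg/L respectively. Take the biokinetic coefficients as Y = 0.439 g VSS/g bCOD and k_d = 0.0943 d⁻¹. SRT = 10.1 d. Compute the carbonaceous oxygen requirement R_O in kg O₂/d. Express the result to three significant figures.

R_O ≈ 2050 kg O₂/d

Y_obs = Y / (1 + k_d θ_c) = 0.439 / (1 + 0.0943 × 10.1) = 0.439 / 1.952 = 0.2248.
Q·(S₀ − S) = 1690 × (1810 − 29.7) × 10⁻³ = 3009 kg/d removed.
P_X = Y_obs·Q·(S₀ − S) = 0.2248 × 3009 = 676.5 kg VSS/d.
Carbonaceous O₂ demand = substrate oxidised − cell-mass equivalent = 3009 − 1.42 × 676.5 = 2048 kg O₂/d.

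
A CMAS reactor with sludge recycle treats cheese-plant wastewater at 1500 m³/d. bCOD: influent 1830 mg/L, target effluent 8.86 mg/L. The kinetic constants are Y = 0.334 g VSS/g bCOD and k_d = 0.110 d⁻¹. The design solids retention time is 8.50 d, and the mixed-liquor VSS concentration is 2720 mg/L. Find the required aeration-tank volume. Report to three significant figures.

Steady-state biomass mass balance: V·X·(1 + k_d·θ_c) = Y·Q·(S₀ − S)·θ_c, so V = 0.334 × 1500 × (1830 − 8.86) × 8.50 / [2720 × (1 + 0.110 × 8.50)] = 7.76×10^6 / 5263 = 1473 m³.

V ≈ 1470 m³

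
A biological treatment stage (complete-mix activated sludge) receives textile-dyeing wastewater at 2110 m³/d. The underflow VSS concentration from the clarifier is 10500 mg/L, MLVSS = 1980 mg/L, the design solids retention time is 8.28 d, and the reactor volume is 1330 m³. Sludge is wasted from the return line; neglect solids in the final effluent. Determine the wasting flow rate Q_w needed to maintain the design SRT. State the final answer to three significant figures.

θ_c = V·X/(Q_w·X_r) when wasting from the recycle, so Q_w = V·X/(θ_c·X_r) = 1330 × 1980 / (8.28 × 10500) = 30.29 m³/d.

Q_w ≈ 30.3 m³/d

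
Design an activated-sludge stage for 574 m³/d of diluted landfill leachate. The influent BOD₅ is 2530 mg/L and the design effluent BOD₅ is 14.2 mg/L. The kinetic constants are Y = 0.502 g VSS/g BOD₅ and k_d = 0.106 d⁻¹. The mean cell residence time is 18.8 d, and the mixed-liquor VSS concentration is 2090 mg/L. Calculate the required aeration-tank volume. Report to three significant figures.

Steady-state biomass mass balance: V·X·(1 + k_d·θ_c) = Y·Q·(S₀ − S)·θ_c, so V = 0.502 × 574 × (2530 − 14.2) × 18.8 / [2090 × (1 + 0.106 × 18.8)] = 1.36×10^7 / 6255 = 2179 m³.

V ≈ 2180 m³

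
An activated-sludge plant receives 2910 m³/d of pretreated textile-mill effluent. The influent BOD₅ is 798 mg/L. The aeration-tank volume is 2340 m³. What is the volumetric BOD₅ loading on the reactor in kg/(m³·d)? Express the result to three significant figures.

L_v ≈ 0.992 kg BOD₅/(m³·d)

Volumetric loading L_v = Q·S₀ / V = 2910 × 798 g/m³ / 2340 m³ = 992.4 g/(m³·d) = 0.9924 kg BOD₅/(m³·d).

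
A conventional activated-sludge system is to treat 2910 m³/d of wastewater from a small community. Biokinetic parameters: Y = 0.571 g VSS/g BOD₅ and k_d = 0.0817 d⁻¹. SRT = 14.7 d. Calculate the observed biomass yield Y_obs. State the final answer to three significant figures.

Y_obs ≈ 0.259 g VSS/g BOD₅

Observed yield with endogenous decay: Y_obs = Y / (1 + k_d·θ_c) = 0.571 / (1 + 0.0817 × 14.7) = 0.571 / 2.201 = 0.2594 g VSS/g BOD₅.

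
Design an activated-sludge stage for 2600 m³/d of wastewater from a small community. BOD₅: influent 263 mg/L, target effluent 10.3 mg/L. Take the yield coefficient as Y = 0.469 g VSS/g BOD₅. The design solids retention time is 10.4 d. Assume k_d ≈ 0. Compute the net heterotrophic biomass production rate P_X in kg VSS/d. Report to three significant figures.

Since k_d ≈ 0, Y_obs = Y = 0.469 g VSS/g BOD₅.
ΔS = 263 − 10.3 = 252.7 mg/L, so the substrate removal rate is 2600 × 252.7/1000 = 657.0 kg BOD₅/d.
Biomass produced: P_X = Y_obs·Q·ΔS = 0.4690 × 657.0 ≈ 308.1 kg VSS/d.

P_X ≈ 308 kg VSS/d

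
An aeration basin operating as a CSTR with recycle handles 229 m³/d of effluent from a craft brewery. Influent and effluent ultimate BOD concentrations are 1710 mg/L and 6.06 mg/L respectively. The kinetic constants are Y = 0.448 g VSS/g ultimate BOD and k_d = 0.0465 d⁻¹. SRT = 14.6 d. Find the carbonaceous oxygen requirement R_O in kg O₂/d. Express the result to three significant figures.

R_O ≈ 242 kg O₂/d

Observed yield with endogenous decay: Y_obs = Y / (1 + k_d·θ_c) = 0.448 / (1 + 0.0465 × 14.6) = 0.448 / 1.679 = 0.2668 g VSS/g ultimate BOD.
Q·(S₀ − S) = 229 × (1710 − 6.06) × 10⁻³ = 390.2 kg/d removed.
Net sludge production P_X = 0.2668 × 390.2 = 104.1 kg VSS/d.
R_O = Q·ΔS − 1.42 P_X = 390.2 − 147.9 = 242.3 kg O₂/d.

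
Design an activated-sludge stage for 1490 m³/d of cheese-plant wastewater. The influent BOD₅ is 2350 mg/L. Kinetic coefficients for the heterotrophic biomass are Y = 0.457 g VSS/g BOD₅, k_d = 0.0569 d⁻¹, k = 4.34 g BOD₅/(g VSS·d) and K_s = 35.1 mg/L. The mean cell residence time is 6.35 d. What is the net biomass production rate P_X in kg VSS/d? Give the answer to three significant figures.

Effluent substrate depends only on kinetics and SRT: S = K_s(1 + k_d θ_c) / [θ_c(Yk − k_d) − 1] = 35.1 × (1 + 0.0569 × 6.35) / [6.35 × (0.457 × 4.34 − 0.0569) − 1] = 47.78 / 11.23 = 4.254 mg/L.
Observed yield with endogenous decay: Y_obs = Y / (1 + k_d·θ_c) = 0.457 / (1 + 0.0569 × 6.35) = 0.457 / 1.361 = 0.3357 g VSS/g BOD₅.
ΔS = 2350 − 4.25 = 2346 mg/L, so the substrate removal rate is 1490 × 2346/1000 = 3495 kg BOD₅/d.
Net biomass production P_X = Y_obs × Q·(S₀ − S) = 0.3357 × 3495 = 1173 kg VSS/d.

P_X ≈ 1170 kg VSS/d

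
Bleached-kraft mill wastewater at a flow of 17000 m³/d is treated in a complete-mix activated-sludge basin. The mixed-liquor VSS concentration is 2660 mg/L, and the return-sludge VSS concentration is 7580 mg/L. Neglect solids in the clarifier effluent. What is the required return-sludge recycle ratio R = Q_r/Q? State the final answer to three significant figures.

Mass balance around the secondary clarifier (neglecting effluent solids): R = X / (X_r − X) = 2660 / (7580 − 2660) = 0.5407.

R ≈ 0.541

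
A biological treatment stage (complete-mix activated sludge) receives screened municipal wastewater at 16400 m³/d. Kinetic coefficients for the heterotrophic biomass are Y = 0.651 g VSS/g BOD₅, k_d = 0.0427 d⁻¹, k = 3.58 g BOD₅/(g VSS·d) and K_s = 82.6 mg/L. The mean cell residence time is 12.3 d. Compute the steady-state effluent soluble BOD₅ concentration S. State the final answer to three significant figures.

For a completely mixed reactor with recycle the Lawrence–McCarty relation gives S = K_s·(1 + k_d·θ_c) / [θ_c·(Y·k − k_d) − 1] = 82.6 × (1 + 0.0427 × 12.3) / [12.3 × (0.651 × 3.58 − 0.0427) − 1] = 126.0 / 27.14 = 4.642 mg/L.

S ≈ 4.64 mg/L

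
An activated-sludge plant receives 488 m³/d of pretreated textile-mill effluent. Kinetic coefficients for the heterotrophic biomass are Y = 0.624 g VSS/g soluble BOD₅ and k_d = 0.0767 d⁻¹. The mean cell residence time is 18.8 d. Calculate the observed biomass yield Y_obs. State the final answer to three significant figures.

Y_obs = Y / (1 + k_d θ_c) = 0.624 / (1 + 0.0767 × 18.8) = 0.624 / 2.442 = 0.2555.

Y_obs ≈ 0.256 g VSS/g soluble BOD₅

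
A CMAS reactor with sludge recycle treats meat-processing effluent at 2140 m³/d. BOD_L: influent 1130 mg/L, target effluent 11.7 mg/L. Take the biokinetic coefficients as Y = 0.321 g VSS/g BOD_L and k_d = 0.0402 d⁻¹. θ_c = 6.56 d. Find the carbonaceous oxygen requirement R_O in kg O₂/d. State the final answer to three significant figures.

R_O ≈ 1530 kg O₂/d

The observed yield is Y_obs = Y/(1 + k_d·θ_c) = 0.321 / (1 + 0.0402 × 6.56) = 0.321 / 1.264 = 0.2540 g VSS per g BOD_L removed.
Substrate removed = Q·(S₀ − S) = 2140 m³/d × (1130 − 11.7) g/m³ = 2.39×10^6 g/d = 2393 kg/d.
P_X = Y_obs·Q·(S₀ − S) = 0.2540 × 2393 = 607.9 kg VSS/d.
R_O = Q·(S₀ − S) − 1.42·P_X = 2393 − 1.42 × 607.9 = 1530 kg O₂/d.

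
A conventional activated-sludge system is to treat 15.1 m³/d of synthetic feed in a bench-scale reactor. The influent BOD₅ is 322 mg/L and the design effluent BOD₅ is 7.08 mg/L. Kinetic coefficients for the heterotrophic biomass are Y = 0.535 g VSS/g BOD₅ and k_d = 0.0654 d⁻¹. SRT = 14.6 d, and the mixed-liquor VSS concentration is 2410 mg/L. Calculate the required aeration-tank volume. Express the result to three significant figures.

Rearranging the biomass balance for a CMAS with decay, V = Y·Q·ΔS·θ_c / [X·(1+k_d θ_c)] = 0.535 × 15.1 × (322 − 7.08) × 14.6 / [2410 × (1 + 0.0654 × 14.6)] = 3.71×10^4 / 4711 = 7.884 m³.

V ≈ 7.88 m³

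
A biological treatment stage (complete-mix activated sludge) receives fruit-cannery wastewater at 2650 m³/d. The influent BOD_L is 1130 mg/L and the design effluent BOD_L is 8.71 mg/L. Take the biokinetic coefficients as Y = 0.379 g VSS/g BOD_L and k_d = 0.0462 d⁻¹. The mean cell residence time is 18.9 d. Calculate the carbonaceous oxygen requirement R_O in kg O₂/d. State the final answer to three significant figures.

R_O ≈ 2120 kg O₂/d

Correct the yield for decay: Y_obs = Y/(1 + k_d θ_c) = 0.379 / (1 + 0.0462 × 18.9) = 0.379 / 1.873 = 0.2023.
Mass of BOD_L removed per day: Q(S₀ − S) = 2650 × 1121 g/m³ = 2971 kg/d.
Biomass synthesised: P_X = Y_obs × 2971 = 601.2 kg VSS/d.
R_O = Q·(S₀ − S) − 1.42·P_X = 2971 − 1.42 × 601.2 = 2118 kg O₂/d.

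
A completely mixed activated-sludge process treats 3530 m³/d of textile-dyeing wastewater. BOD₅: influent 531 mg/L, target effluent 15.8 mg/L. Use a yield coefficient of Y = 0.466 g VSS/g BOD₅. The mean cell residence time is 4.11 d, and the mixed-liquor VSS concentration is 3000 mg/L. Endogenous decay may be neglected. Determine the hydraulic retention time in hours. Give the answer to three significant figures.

τ ≈ 7.89 h

With k_d = 0 the design equation reduces to V = Y Q (S₀−S) θ_c / X = 0.466 × 3530 × (531 − 15.8) × 4.11 / 3000 = 1161 m³.
Hydraulic retention time τ = V/Q = 1161 / 3530 = 0.3289 d = 7.894 h.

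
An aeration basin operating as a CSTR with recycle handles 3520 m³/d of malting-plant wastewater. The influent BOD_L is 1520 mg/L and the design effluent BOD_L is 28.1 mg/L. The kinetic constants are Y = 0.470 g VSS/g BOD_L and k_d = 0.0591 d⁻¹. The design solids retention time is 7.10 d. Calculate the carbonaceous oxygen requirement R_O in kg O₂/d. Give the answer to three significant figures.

The observed yield is Y_obs = Y/(1 + k_d·θ_c) = 0.470 / (1 + 0.0591 × 7.10) = 0.470 / 1.420 = 0.3311 g VSS per g BOD_L removed.
Mass of BOD_L removed per day: Q(S₀ − S) = 3520 × 1492 g/m³ = 5251 kg/d.
Net sludge production P_X = 0.3311 × 5251 = 1739 kg VSS/d.
Carbonaceous O₂ demand = substrate oxidised − cell-mass equivalent = 5251 − 1.42 × 1739 = 2783 kg O₂/d.

R_O ≈ 2780 kg O₂/d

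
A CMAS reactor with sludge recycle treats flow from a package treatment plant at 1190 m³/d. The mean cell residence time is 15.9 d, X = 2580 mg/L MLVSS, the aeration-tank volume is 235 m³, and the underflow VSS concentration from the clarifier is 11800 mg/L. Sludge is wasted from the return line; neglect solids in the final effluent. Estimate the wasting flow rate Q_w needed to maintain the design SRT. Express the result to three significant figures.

Q_w = (V·X)/(θ_c X_r) = 235.0 × 2580 / (15.9 × 11800) = 3.232 m³/d.

Q_w ≈ 3.23 m³/d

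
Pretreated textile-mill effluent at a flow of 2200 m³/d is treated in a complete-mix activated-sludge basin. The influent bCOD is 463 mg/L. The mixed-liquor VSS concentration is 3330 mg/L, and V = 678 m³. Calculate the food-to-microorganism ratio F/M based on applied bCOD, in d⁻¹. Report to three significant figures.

F/M = Q·S₀ / (V·X) = 2200 × 463 / (678.0 × 3330) = 0.4512 g bCOD·(g VSS·d)⁻¹.

F/M ≈ 0.451 d⁻¹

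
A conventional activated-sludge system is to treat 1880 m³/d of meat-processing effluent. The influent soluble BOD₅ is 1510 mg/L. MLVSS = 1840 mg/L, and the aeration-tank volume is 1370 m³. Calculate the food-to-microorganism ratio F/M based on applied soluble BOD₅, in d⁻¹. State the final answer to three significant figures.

Food-to-microorganism ratio F/M = Q S₀ / (V X) = 1880 × 1510 / (1370 × 1840) = 1.126 d⁻¹.

F/M ≈ 1.13 d⁻¹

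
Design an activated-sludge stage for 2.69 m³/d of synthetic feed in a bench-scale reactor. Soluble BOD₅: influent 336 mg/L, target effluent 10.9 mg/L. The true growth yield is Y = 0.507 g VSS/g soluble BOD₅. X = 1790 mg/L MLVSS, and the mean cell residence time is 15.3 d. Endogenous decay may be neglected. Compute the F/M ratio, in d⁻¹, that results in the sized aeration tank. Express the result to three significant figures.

With k_d = 0 the design equation reduces to V = Y Q (S₀−S) θ_c / X = 0.507 × 2.69 × (336 − 10.9) × 15.3 / 1790 = 3.790 m³.
F/M = Q·S₀ / (V·X) = 2.69 × 336 / (3.790 × 1790) = 0.1332 g soluble BOD₅·(g VSS·d)⁻¹.

F/M ≈ 0.133 d⁻¹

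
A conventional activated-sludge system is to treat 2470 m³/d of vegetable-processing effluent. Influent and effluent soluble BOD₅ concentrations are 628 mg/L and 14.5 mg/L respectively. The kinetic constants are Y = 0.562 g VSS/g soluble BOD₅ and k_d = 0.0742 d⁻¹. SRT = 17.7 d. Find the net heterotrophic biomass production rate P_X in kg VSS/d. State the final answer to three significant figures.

P_X ≈ 368 kg VSS/d

Observed yield with endogenous decay: Y_obs = Y / (1 + k_d·θ_c) = 0.562 / (1 + 0.0742 × 17.7) = 0.562 / 2.313 = 0.2429 g VSS/g soluble BOD₅.
Substrate removed = Q·(S₀ − S) = 2470 m³/d × (628 − 14.5) g/m³ = 1.52×10^6 g/d = 1515 kg/d.
Net biomass production P_X = Y_obs × Q·(S₀ − S) = 0.2429 × 1515 = 368.1 kg VSS/d.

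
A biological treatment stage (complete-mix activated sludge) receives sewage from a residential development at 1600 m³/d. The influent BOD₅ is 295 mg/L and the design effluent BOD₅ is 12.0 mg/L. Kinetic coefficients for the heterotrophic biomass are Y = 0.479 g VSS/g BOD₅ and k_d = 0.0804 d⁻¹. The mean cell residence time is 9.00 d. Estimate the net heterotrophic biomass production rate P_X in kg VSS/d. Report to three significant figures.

The observed yield is Y_obs = Y/(1 + k_d·θ_c) = 0.479 / (1 + 0.0804 × 9.00) = 0.479 / 1.724 = 0.2779 g VSS per g BOD₅ removed.
ΔS = 295 − 12.0 = 283.0 mg/L, so the substrate removal rate is 1600 × 283.0/1000 = 452.8 kg BOD₅/d.
P_X = Y_obs · Q(S₀ − S) = 0.2779 × 452.8 = 125.8 kg VSS/d.

P_X ≈ 126 kg VSS/d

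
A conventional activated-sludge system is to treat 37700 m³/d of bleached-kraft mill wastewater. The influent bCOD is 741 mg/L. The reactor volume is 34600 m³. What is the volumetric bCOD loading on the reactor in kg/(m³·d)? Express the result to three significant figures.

Volumetric loading L_v = Q·S₀ / V = 37700 × 741 g/m³ / 34600 m³ = 807.4 g/(m³·d) = 0.8074 kg bCOD/(m³·d).

L_v ≈ 0.807 kg bCOD/(m³·d)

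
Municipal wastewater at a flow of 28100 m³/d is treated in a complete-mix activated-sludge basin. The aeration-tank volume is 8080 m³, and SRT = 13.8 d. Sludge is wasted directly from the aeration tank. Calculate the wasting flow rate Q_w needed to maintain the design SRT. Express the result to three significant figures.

Q_w ≈ 586 m³/d

Wasting from the aeration tank: Q_w = V / θ_c = 8080 / 13.8 = 585.5 m³/d.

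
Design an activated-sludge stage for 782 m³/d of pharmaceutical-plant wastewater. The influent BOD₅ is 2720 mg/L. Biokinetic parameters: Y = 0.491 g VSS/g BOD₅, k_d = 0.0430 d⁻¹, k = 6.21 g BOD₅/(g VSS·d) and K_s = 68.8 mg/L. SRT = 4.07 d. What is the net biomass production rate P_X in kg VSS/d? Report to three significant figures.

From the Monod/SRT balance for a CMAS, S = K_s·(1+k_d θ_c)/[θ_c·(Y k − k_d) − 1] = 68.8 × (1 + 0.0430 × 4.07) / [4.07 × (0.491 × 6.21 − 0.0430) − 1] = 80.84 / 11.23 = 7.196 mg/L.
Correct the yield for decay: Y_obs = Y/(1 + k_d θ_c) = 0.491 / (1 + 0.0430 × 4.07) = 0.491 / 1.175 = 0.4179.
Mass of BOD₅ removed per day: Q(S₀ − S) = 782 × 2713 g/m³ = 2121 kg/d.
So the net sludge growth is P_X = 0.4179 × 2121 = 886.5 kg VSS/d.

P_X ≈ 886 kg VSS/d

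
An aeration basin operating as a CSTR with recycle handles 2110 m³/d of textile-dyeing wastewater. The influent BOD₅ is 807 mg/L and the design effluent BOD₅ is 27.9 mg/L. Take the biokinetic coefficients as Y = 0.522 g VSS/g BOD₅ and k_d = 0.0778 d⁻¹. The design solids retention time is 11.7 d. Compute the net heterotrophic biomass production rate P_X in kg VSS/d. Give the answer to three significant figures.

Correct the yield for decay: Y_obs = Y/(1 + k_d θ_c) = 0.522 / (1 + 0.0778 × 11.7) = 0.522 / 1.910 = 0.2733.
Substrate removed = Q·(S₀ − S) = 2110 m³/d × (807 − 27.9) g/m³ = 1.64×10^6 g/d = 1644 kg/d.
Biomass produced: P_X = Y_obs·Q·ΔS = 0.2733 × 1644 ≈ 449.2 kg VSS/d.

P_X ≈ 449 kg VSS/d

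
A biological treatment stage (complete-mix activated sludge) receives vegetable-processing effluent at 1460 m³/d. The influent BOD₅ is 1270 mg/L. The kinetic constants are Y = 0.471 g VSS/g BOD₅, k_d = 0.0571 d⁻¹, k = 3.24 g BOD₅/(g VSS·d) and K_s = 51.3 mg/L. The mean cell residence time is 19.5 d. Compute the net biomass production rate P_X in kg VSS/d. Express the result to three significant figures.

For a completely mixed reactor with recycle the Lawrence–McCarty relation gives S = K_s·(1 + k_d·θ_c) / [θ_c·(Y·k − k_d) − 1] = 51.3 × (1 + 0.0571 × 19.5) / [19.5 × (0.471 × 3.24 − 0.0571) − 1] = 108.4 / 27.64 = 3.922 mg/L.
The observed yield is Y_obs = Y/(1 + k_d·θ_c) = 0.471 / (1 + 0.0571 × 19.5) = 0.471 / 2.113 = 0.2229 g VSS per g BOD₅ removed.
Mass of BOD₅ removed per day: Q(S₀ − S) = 1460 × 1266 g/m³ = 1848 kg/d.
Net biomass production P_X = Y_obs × Q·(S₀ − S) = 0.2229 × 1848 = 411.9 kg VSS/d.

P_X ≈ 412 kg VSS/d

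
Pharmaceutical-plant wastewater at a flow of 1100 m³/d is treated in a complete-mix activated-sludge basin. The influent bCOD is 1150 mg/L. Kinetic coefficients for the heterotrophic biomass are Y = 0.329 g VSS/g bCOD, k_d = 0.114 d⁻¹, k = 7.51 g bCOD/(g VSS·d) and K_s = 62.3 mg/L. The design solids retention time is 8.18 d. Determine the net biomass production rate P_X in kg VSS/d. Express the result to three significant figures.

P_X ≈ 214 kg VSS/d

Effluent substrate depends only on kinetics and SRT: S = K_s(1 + k_d θ_c) / [θ_c(Yk − k_d) − 1] = 62.3 × (1 + 0.114 × 8.18) / [8.18 × (0.329 × 7.51 − 0.114) − 1] = 120.4 / 18.28 = 6.587 mg/L.
Y_obs = Y / (1 + k_d θ_c) = 0.329 / (1 + 0.114 × 8.18) = 0.329 / 1.933 = 0.1702.
Substrate removed = Q·(S₀ − S) = 1100 m³/d × (1150 − 6.59) g/m³ = 1.26×10^6 g/d = 1258 kg/d.
Biomass produced: P_X = Y_obs·Q·ΔS = 0.1702 × 1258 ≈ 214.1 kg VSS/d.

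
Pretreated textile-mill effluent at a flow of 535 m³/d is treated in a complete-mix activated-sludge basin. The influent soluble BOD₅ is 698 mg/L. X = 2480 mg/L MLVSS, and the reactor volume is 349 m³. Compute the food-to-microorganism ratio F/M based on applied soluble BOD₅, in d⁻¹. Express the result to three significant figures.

F/M = Q·S₀ / (V·X) = 535 × 698 / (349.0 × 2480) = 0.4315 g soluble BOD₅·(g VSS·d)⁻¹.

F/M ≈ 0.431 d⁻¹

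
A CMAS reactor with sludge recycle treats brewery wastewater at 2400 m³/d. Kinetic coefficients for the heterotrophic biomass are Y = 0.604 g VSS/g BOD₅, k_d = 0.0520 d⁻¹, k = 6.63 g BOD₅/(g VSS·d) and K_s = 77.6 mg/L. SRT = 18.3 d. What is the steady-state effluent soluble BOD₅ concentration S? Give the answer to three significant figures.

S ≈ 2.12 mg/L

From the Monod/SRT balance for a CMAS, S = K_s·(1+k_d θ_c)/[θ_c·(Y k − k_d) − 1] = 77.6 × (1 + 0.0520 × 18.3) / [18.3 × (0.604 × 6.63 − 0.0520) − 1] = 151.4 / 71.33 = 2.123 mg/L.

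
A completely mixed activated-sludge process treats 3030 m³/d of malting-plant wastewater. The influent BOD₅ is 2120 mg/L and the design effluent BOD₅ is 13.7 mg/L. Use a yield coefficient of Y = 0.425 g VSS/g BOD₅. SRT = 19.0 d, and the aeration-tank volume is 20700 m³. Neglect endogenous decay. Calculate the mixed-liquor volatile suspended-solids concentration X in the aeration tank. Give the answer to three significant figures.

X ≈ 2490 mg/L

X = Y·Q·ΔS·θ_c / V = 0.425 × 3030 × (2120 − 13.7) × 19.0 / 20700 = 2490 mg/L.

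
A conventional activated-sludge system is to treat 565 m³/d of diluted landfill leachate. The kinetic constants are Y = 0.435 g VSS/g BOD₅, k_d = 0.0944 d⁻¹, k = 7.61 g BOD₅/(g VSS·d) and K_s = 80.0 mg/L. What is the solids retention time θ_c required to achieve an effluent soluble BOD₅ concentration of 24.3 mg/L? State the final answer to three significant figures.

θ_c ≈ 1.48 d

At the target effluent, Y k S/(K_s+S) = 0.435×7.61×24.3/104.3 = 0.7713 d⁻¹.
θ_c = 1/(μ − k_d) = 1/(0.7713 − 0.0944) = 1/0.6769 = 1.477 d.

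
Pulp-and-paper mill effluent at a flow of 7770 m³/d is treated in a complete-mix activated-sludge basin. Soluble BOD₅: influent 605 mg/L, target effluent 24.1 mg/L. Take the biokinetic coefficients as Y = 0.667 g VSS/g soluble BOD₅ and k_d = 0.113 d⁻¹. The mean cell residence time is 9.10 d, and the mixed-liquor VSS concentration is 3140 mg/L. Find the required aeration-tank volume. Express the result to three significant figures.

V ≈ 4300 m³

Rearranging the biomass balance for a CMAS with decay, V = Y·Q·ΔS·θ_c / [X·(1+k_d θ_c)] = 0.667 × 7770 × (605 − 24.1) × 9.10 / [3140 × (1 + 0.113 × 9.10)] = 2.74×10^7 / 6369 = 4302 m³.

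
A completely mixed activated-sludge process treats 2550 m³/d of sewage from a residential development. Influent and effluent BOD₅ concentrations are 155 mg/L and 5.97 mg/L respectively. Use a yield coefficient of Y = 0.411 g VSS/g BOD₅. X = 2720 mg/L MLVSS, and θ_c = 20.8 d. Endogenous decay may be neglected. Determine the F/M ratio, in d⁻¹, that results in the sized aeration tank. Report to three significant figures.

F/M ≈ 0.122 d⁻¹

With k_d = 0 the design equation reduces to V = Y Q (S₀−S) θ_c / X = 0.411 × 2550 × (155 − 5.97) × 20.8 / 2720 = 1194 m³.
F/M = applied load / biomass = Q·S₀/(V·X) = 2550 × 155 / (1194 × 2720) = 0.1217 d⁻¹.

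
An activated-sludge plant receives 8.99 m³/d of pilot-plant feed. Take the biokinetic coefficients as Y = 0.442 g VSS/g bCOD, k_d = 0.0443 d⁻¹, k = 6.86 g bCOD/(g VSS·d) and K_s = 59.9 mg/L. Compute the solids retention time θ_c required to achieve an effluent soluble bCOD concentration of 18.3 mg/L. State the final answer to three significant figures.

From 1/θ_c = Y·k·S/(K_s + S) − k_d: Y·k·S/(K_s+S) = 0.442 × 6.86 × 18.3 / (59.9 + 18.3) = 0.7096 d⁻¹.
θ_c = 1/(μ − k_d) = 1/(0.7096 − 0.0443) = 1/0.6653 = 1.503 d.

θ_c ≈ 1.50 d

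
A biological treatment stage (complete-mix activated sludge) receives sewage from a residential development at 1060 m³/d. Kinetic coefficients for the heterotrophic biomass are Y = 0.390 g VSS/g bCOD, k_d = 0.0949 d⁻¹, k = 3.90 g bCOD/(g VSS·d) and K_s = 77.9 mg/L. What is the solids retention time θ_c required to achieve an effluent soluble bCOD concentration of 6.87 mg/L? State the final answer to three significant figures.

At the target effluent, Y k S/(K_s+S) = 0.390×3.90×6.87/84.77 = 0.1233 d⁻¹.
1/θ_c = 0.1233 − 0.0949 = 0.02837 d⁻¹, so θ_c = 35.25 d.

θ_c ≈ 35.3 d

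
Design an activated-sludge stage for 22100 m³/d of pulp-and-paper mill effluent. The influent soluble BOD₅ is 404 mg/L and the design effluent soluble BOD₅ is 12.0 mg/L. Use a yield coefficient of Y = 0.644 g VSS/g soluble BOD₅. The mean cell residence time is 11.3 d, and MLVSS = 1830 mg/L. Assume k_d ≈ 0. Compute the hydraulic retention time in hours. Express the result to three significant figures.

With k_d = 0 the design equation reduces to V = Y Q (S₀−S) θ_c / X = 0.644 × 22100 × (404 − 12.0) × 11.3 / 1830 = 34450 m³.
HRT = V/Q = 34450 m³ / 22100 m³·d⁻¹ = 1.559 d × 24 = 37.41 h.

τ ≈ 37.4 h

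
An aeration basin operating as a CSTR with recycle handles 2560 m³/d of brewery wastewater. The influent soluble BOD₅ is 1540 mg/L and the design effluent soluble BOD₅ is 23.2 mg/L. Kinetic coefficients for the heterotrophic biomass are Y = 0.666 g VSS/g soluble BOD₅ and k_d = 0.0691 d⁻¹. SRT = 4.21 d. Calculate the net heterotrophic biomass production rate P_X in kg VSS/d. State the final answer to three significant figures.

Y_obs = Y / (1 + k_d θ_c) = 0.666 / (1 + 0.0691 × 4.21) = 0.666 / 1.291 = 0.5159.
Substrate removed = Q·(S₀ − S) = 2560 m³/d × (1540 − 23.2) g/m³ = 3.88×10^6 g/d = 3883 kg/d.
P_X = Y_obs · Q(S₀ − S) = 0.5159 × 3883 = 2003 kg VSS/d.

P_X ≈ 2000 kg VSS/d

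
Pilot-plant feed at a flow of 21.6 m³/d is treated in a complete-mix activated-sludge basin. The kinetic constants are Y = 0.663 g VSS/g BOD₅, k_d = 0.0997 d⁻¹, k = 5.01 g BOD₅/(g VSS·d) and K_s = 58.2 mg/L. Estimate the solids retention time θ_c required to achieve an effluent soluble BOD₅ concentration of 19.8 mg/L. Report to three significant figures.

At the target effluent, Y k S/(K_s+S) = 0.663×5.01×19.8/78.00 = 0.8432 d⁻¹.
θ_c = 1/(μ − k_d) = 1/(0.8432 − 0.0997) = 1/0.7435 = 1.345 d.

θ_c ≈ 1.35 d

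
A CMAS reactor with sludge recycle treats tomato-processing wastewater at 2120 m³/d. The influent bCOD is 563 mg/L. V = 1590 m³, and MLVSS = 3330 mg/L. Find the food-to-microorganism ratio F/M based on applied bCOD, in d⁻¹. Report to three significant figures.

Food-to-microorganism ratio F/M = Q S₀ / (V X) = 2120 × 563 / (1590 × 3330) = 0.2254 d⁻¹.

F/M ≈ 0.225 d⁻¹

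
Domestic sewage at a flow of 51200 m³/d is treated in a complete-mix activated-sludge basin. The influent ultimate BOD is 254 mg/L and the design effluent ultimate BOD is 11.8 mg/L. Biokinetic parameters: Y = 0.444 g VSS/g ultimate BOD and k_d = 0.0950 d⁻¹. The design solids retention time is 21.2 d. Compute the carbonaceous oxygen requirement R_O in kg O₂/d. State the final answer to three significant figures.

Y_obs = Y / (1 + k_d θ_c) = 0.444 / (1 + 0.0950 × 21.2) = 0.444 / 3.014 = 0.1473.
ΔS = 254 − 11.8 = 242.2 mg/L, so the substrate removal rate is 51200 × 242.2/1000 = 12401 kg ultimate BOD/d.
Biomass synthesised: P_X = Y_obs × 12401 = 1827 kg VSS/d.
Carbonaceous O₂ demand = substrate oxidised − cell-mass equivalent = 12401 − 1.42 × 1827 = 9807 kg O₂/d.

R_O ≈ 9810 kg O₂/d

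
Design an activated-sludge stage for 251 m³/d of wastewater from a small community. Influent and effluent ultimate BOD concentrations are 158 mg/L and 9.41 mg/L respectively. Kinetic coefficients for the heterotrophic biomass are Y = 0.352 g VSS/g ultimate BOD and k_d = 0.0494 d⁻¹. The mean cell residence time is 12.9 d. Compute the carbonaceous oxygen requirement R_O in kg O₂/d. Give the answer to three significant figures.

R_O ≈ 25.9 kg O₂/d

Y_obs = Y / (1 + k_d θ_c) = 0.352 / (1 + 0.0494 × 12.9) = 0.352 / 1.637 = 0.2150.
ΔS = 158 − 9.41 = 148.6 mg/L, so the substrate removal rate is 251 × 148.6/1000 = 37.30 kg ultimate BOD/d.
Biomass synthesised: P_X = Y_obs × 37.30 = 8.018 kg VSS/d.
R_O = Q·ΔS − 1.42 P_X = 37.30 − 11.39 = 25.91 kg O₂/d.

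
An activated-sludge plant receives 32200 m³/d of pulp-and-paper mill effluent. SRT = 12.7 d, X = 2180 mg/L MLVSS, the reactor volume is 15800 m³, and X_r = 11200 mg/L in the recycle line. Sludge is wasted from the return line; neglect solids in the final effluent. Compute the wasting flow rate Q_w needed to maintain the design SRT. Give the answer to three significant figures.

Q_w = (V·X)/(θ_c X_r) = 15800 × 2180 / (12.7 × 11200) = 242.2 m³/d.

Q_w ≈ 242 m³/d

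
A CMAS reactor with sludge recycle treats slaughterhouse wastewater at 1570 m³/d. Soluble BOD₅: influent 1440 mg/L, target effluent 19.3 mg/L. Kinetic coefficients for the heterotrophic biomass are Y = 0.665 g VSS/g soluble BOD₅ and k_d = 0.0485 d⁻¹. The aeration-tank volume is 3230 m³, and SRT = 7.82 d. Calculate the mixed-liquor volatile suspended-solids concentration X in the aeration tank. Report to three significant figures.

X ≈ 2600 mg/L

Solving the biomass balance for X: X = Y Q (S₀−S) θ_c / [V (1+k_d θ_c)] = 0.665 × 1570 × (1440 − 19.3) × 7.82 / [3230 × (1 + 0.0485 × 7.82)] = 2604 mg/L.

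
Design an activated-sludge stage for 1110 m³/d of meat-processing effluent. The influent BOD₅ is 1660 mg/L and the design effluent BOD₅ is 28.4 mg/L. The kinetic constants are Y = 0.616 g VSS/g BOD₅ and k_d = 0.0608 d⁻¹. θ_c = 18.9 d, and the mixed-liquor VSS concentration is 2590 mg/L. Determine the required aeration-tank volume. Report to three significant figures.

V ≈ 3790 m³

From the SRT design equation V = Y Q (S₀−S) θ_c / [X (1 + k_d θ_c)] = 0.616 × 1110 × (1660 − 28.4) × 18.9 / [2590 × (1 + 0.0608 × 18.9)] = 2.11×10^7 / 5566 = 3788 m³.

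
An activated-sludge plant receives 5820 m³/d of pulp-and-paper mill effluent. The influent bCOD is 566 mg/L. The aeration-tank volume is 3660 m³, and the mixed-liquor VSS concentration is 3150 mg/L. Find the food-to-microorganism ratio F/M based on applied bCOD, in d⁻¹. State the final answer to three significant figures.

F/M ≈ 0.286 d⁻¹

Food-to-microorganism ratio F/M = Q S₀ / (V X) = 5820 × 566 / (3660 × 3150) = 0.2857 d⁻¹.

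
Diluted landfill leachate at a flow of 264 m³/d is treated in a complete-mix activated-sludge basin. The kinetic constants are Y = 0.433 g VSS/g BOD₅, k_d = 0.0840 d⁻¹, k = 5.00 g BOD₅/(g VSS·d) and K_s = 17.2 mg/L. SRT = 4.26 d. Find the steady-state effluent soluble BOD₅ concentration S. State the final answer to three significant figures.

S ≈ 2.97 mg/L

Effluent substrate depends only on kinetics and SRT: S = K_s(1 + k_d θ_c) / [θ_c(Yk − k_d) − 1] = 17.2 × (1 + 0.0840 × 4.26) / [4.26 × (0.433 × 5.00 − 0.0840) − 1] = 23.35 / 7.865 = 2.969 mg/L.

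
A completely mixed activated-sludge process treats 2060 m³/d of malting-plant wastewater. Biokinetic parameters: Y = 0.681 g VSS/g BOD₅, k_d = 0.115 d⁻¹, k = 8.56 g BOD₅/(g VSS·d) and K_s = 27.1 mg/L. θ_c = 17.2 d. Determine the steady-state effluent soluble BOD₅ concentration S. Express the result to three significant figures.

For a completely mixed reactor with recycle the Lawrence–McCarty relation gives S = K_s·(1 + k_d·θ_c) / [θ_c·(Y·k − k_d) − 1] = 27.1 × (1 + 0.115 × 17.2) / [17.2 × (0.681 × 8.56 − 0.115) − 1] = 80.70 / 97.29 = 0.8295 mg/L.

S ≈ 0.830 mg/L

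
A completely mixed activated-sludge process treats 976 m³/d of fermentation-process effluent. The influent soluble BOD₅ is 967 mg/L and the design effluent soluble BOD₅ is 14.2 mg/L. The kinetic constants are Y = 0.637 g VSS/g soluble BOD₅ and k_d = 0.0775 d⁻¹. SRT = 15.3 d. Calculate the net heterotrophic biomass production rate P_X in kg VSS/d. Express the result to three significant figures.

Y_obs = Y / (1 + k_d θ_c) = 0.637 / (1 + 0.0775 × 15.3) = 0.637 / 2.186 = 0.2914.
Q·(S₀ − S) = 976 × (967 − 14.2) × 10⁻³ = 929.9 kg/d removed.
So the net sludge growth is P_X = 0.2914 × 929.9 = 271.0 kg VSS/d.

P_X ≈ 271 kg VSS/d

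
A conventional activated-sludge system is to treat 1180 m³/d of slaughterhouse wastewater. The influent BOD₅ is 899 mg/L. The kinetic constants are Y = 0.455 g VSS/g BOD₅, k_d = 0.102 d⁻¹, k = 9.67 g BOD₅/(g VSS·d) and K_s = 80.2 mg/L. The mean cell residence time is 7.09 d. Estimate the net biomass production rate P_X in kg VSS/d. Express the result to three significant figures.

P_X ≈ 279 kg VSS/d

From the Monod/SRT balance for a CMAS, S = K_s·(1+k_d θ_c)/[θ_c·(Y k − k_d) − 1] = 80.2 × (1 + 0.102 × 7.09) / [7.09 × (0.455 × 9.67 − 0.102) − 1] = 138.2 / 29.47 = 4.689 mg/L.
Observed yield with endogenous decay: Y_obs = Y / (1 + k_d·θ_c) = 0.455 / (1 + 0.102 × 7.09) = 0.455 / 1.723 = 0.2640 g VSS/g BOD₅.
ΔS = 899 − 4.69 = 894.3 mg/L, so the substrate removal rate is 1180 × 894.3/1000 = 1055 kg BOD₅/d.
P_X = Y_obs · Q(S₀ − S) = 0.2640 × 1055 = 278.6 kg VSS/d.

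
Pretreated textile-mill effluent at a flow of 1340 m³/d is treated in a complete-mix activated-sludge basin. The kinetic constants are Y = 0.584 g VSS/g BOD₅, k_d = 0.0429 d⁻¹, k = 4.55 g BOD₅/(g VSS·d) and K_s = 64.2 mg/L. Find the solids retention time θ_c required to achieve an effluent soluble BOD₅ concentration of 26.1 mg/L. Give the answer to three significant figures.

θ_c ≈ 1.38 d

From 1/θ_c = Y·k·S/(K_s + S) − k_d: Y·k·S/(K_s+S) = 0.584 × 4.55 × 26.1 / (64.2 + 26.1) = 0.7680 d⁻¹.
θ_c = 1/(μ − k_d) = 1/(0.7680 − 0.0429) = 1/0.7251 = 1.379 d.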